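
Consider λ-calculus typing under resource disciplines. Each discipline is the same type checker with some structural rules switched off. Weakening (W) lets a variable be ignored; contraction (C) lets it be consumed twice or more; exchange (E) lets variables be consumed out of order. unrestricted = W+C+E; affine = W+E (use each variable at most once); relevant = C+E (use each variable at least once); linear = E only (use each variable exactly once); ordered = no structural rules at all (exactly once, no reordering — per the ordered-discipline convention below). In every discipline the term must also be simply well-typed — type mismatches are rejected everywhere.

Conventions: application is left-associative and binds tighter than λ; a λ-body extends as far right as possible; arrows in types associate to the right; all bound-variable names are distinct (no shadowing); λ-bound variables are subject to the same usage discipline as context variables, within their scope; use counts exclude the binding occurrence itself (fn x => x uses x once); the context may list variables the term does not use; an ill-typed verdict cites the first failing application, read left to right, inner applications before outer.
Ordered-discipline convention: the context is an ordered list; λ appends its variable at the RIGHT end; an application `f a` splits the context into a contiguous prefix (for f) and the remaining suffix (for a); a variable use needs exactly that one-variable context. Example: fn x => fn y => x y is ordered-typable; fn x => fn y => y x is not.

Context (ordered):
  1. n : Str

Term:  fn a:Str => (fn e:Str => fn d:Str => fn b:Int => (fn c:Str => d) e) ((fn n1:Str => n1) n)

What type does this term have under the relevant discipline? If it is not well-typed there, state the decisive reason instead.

not well-typed under relevant — a, b, c never used (weakening)
counts: n=1, a (λ-bound)=0, e (λ-bound)=1, d (λ-bound)=1, b (λ-bound)=0, c (λ-bound)=0, n1 (λ-bound)=1
order of uses: d, e, n1, n
typing: ✓ — Str -> Str -> Int -> Str
summary: ordered ✗; linear ✗; affine ✓; relevant ✗; unrestricted ✓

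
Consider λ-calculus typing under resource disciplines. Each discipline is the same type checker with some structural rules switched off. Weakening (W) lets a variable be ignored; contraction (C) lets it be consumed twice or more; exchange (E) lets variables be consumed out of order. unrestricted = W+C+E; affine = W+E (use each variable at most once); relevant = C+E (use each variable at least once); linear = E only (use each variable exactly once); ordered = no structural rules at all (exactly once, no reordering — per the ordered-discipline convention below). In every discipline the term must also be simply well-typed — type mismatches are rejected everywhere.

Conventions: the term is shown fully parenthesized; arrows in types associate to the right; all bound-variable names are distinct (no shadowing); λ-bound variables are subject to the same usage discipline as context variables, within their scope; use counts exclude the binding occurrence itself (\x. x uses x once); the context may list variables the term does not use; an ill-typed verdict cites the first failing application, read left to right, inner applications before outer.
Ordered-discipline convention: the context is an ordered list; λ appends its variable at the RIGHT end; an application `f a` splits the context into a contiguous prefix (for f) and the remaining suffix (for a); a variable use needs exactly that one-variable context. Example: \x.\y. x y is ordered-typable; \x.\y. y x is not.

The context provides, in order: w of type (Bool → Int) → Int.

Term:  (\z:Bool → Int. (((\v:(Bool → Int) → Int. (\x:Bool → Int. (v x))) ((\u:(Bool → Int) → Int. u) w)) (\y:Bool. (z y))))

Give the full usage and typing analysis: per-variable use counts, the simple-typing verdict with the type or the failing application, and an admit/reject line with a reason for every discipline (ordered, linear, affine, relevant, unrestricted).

counts: w ×1; z (bound) ×1; v (bound) ×1; x (bound) ×1; u (bound) ×1; y (bound) ×1
uses in reading order: v, x, u, w, z, y
typing: well-typed at (Bool → Int) → Int
ordered: ✓, w, z, v, x, u, y once each; derivable with no W/C/E
linear: ✓, w, z, v, x, u, y: one use apiece
affine: ✓, at most one use each (w, z, v, x, u, y)
relevant: ✓, w, z, v, x, u, y: all used, weakening unneeded
unrestricted: ✓, simply typable at (Bool → Int) → Int; W, C, E all held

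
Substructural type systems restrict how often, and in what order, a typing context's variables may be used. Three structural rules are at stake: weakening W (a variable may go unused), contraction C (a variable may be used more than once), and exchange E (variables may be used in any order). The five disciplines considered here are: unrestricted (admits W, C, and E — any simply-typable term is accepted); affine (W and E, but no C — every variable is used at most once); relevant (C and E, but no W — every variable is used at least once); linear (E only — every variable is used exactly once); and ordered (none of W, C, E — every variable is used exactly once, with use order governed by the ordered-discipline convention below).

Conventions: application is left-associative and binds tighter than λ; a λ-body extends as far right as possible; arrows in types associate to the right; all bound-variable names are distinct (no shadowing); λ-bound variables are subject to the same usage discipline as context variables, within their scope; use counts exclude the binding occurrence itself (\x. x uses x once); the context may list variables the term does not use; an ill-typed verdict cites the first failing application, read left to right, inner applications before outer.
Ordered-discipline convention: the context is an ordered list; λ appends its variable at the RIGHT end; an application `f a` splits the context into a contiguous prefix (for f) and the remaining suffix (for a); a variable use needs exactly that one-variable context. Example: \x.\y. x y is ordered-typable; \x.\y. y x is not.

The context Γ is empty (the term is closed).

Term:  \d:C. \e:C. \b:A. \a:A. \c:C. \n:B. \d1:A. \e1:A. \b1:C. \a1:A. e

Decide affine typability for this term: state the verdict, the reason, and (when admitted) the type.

yes — d, e, b, a, c, n, d1, e1, b1, a1: no repeats, contraction unneeded; term : C → C → A → A → C → B → A → A → C → A → C
counts: d (bound)=0; e (bound)=1; b (bound)=0; a (bound)=0; c (bound)=0; n (bound)=0; d1 (bound)=0; e1 (bound)=0; b1 (bound)=0; a1 (bound)=0
order of uses: e
typing: ✓ — C → C → A → A → C → B → A → A → C → A → C
per-discipline verdicts: ordered ✗ | linear ✗ | affine ✓ | relevant ✗ | unrestricted ✓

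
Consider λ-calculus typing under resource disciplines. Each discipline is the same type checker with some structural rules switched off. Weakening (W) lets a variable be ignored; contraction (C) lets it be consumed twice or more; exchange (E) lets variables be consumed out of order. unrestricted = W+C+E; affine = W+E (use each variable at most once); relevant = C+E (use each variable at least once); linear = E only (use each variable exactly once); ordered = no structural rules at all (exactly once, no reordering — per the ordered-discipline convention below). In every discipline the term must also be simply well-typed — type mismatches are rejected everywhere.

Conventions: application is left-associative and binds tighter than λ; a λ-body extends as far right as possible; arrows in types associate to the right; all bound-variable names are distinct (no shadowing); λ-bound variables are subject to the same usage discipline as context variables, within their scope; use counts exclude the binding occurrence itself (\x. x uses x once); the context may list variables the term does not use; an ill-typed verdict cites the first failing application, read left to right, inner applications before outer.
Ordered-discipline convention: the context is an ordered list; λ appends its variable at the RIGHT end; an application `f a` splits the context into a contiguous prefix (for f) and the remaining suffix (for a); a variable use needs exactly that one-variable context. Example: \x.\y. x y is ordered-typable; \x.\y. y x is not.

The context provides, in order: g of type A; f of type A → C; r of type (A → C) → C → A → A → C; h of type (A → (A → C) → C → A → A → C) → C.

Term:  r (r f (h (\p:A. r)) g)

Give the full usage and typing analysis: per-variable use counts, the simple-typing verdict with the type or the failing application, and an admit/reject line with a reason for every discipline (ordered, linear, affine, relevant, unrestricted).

counts: g: 1×, f: 1×, r: 3×, h: 1×, p (λ-bound): 0×
uses in reading order: r, r, f, h, r, g
typing: the term checks, with type C → A → A → C
ordered: ✗ — r ×3 used more than once (contraction); needs weakening: p unused
linear: ✗ — r ×3 used more than once (contraction); needs weakening: p unused
affine: ✗ — r ×3 used more than once (contraction)
relevant: ✗ — needs weakening: p unused
unrestricted: ✓ — type-checks (C → A → A → C) and nothing is barred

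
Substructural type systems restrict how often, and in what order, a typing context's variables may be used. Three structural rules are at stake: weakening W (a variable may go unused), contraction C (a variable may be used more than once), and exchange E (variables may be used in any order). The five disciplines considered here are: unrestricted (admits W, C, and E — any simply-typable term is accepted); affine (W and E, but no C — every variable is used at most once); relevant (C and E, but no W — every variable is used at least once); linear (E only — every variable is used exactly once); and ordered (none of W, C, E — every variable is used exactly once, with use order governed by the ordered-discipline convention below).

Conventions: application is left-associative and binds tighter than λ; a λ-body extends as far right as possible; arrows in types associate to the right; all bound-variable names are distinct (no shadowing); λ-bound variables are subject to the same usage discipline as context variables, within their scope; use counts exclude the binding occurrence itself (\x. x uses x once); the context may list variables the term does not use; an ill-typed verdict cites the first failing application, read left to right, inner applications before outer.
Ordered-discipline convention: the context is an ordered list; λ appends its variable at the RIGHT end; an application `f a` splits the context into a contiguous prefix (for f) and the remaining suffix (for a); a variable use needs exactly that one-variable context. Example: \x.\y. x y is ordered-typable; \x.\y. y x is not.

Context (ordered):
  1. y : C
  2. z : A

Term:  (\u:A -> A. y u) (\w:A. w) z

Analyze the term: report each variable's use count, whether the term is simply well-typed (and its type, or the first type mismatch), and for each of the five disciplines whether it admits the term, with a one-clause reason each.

usage: y: 1×; z: 1×; u (λ-bound): 1×; w (λ-bound): 1×
order of uses: y, u, w, z
typing: ill-typed: non-function type C applied to an argument
ordered: ✗, the type mismatch rejects it
linear: ✗, not simply typable
affine: ✗, fails simple typing
relevant: ✗, a type mismatch blocks all five
unrestricted: ✗, the type mismatch rejects it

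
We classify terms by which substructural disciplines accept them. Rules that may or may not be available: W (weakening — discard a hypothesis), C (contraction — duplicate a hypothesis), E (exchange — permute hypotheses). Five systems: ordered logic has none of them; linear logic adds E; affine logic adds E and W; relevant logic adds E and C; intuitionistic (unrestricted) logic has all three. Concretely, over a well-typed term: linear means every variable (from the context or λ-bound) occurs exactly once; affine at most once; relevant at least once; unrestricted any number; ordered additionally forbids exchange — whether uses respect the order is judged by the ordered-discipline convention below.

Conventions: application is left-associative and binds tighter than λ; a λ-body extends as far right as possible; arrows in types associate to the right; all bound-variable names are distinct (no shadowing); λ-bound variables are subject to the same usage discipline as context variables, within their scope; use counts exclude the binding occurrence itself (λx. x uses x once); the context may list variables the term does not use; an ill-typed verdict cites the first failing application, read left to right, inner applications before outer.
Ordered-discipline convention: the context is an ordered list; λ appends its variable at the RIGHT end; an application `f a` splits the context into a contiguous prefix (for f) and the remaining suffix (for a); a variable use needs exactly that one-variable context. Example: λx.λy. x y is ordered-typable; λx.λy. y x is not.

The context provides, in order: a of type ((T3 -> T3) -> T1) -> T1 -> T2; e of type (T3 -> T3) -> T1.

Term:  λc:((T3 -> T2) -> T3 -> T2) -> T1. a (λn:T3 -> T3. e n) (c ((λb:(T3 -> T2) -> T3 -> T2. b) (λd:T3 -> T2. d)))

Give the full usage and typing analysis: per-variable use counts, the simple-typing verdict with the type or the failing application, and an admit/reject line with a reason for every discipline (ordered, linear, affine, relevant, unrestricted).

variable uses: a=1; e=1; c (bound)=1; n (bound)=1; b (bound)=1; d (bound)=1
order of uses: a, e, n, c, b, d
typing: well-typed at (((T3 -> T2) -> T3 -> T2) -> T1) -> T2
ordered ✓ (single-use (a, e, c, n, b, d), ordered derivation ok)
linear ✓ (a, e, c, n, b, d: one use apiece)
affine ✓ (none of a, e, c, n, b, d used more than once)
relevant ✓ (a, e, c, n, b, d: all used, weakening unneeded)
unrestricted ✓ (type-checks ((((T3 -> T2) -> T3 -> T2) -> T1) -> T2) and nothing is barred)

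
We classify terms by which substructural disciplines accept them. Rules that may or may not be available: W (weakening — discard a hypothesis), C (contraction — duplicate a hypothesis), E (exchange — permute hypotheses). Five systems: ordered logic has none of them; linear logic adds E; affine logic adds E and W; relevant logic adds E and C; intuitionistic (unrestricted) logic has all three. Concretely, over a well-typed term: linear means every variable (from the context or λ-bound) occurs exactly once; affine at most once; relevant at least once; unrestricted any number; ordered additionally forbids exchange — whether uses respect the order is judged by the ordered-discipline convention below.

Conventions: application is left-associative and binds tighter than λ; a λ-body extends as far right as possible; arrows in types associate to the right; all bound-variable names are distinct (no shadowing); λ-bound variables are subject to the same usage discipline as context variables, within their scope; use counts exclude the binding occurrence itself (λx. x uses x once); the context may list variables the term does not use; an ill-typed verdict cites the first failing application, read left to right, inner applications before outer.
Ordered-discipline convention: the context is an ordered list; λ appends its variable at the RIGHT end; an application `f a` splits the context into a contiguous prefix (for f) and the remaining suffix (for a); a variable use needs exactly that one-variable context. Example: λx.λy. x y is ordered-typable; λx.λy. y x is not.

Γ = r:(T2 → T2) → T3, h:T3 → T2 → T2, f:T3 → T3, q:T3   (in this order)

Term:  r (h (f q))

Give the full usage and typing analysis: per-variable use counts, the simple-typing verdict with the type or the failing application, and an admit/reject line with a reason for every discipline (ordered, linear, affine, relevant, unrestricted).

use counts: r=1, h=1, f=1, q=1
uses in reading order: r, h, f, q
typing: well-typed at T3
ordered: ✓ — single-use (r, h, f, q), ordered derivation ok
linear: ✓ — exactly-once usage across r, h, f, q
affine: ✓ — no duplicate uses among r, h, f, q
relevant: ✓ — every one of r, h, f, q appears
unrestricted: ✓ — type-checks (T3) and nothing is barred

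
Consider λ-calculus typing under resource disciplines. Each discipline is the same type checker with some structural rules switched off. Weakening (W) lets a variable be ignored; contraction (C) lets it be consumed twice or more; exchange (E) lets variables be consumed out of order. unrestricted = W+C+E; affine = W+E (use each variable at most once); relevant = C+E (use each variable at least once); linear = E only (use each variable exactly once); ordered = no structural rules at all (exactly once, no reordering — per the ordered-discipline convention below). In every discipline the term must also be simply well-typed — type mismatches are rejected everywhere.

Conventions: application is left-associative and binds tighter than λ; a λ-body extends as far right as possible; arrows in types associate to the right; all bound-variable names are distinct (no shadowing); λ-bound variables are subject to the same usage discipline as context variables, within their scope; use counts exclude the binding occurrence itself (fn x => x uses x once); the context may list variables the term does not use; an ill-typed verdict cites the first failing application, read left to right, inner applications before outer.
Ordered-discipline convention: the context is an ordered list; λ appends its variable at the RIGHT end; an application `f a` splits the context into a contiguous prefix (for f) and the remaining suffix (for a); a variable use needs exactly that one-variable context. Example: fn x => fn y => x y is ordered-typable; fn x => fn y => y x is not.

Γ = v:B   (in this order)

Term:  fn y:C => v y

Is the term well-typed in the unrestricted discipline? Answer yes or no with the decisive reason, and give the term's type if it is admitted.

no — the type mismatch rejects it
variable uses: v ×1; y (λ-bound) ×1
uses in reading order: v, y
typing: ill-typed: non-function type B applied to an argument
across the five disciplines: ordered ✗ · linear ✗ · affine ✗ · relevant ✗ · unrestricted ✗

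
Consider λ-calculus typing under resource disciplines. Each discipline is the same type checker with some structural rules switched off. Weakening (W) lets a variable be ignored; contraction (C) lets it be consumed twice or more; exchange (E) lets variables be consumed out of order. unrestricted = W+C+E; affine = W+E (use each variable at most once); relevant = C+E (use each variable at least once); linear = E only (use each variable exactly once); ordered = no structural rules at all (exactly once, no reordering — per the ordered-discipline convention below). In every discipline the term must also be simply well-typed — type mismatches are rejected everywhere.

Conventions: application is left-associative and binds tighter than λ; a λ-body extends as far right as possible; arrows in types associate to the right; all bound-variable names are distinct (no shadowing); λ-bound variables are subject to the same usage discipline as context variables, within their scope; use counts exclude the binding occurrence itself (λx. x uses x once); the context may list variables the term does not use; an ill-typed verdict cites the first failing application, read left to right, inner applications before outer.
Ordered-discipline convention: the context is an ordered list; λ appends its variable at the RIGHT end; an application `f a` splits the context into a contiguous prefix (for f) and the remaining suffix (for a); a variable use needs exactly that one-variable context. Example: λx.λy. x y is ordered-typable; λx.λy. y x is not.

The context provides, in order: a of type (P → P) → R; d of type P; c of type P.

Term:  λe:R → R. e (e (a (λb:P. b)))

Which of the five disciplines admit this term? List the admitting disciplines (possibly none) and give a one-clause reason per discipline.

admitting disciplines: unrestricted
use counts: a: 1×, d: 0×, c: 0×, e (λ-bound): 2×, b (λ-bound): 1×
use order (left to right): e, e, a, b
typing: well-typed at (R → R) → R
ordered: ✗ — uses contraction: e ×2; needs weakening: d, c unused
linear: ✗ — uses contraction: e ×2; needs weakening: d, c unused
affine: ✗ — uses contraction: e ×2
relevant: ✗ — needs weakening: d, c unused
unrestricted: ✓ — typability at (R → R) → R is all that's needed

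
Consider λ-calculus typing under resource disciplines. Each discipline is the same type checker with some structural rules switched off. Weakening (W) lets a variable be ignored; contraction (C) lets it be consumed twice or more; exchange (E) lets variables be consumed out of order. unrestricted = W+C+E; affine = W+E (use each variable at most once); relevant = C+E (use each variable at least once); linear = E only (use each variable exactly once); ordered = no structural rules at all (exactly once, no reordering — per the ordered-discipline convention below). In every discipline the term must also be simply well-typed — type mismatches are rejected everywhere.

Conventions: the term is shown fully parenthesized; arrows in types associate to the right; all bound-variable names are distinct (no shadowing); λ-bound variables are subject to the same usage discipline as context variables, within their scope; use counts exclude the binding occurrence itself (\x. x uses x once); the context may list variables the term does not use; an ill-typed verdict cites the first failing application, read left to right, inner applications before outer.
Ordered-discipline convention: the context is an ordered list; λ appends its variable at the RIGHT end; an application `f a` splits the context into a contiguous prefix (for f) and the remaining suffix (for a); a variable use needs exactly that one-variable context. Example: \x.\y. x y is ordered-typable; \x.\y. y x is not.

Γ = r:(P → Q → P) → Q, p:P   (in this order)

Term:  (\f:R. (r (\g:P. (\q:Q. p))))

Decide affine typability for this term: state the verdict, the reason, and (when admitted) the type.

yes — none of r, p, f, g, q used more than once; term : R → Q
usage: r: 1, p: 1, f (bound): 0, g (bound): 0, q (bound): 0
uses in reading order: r, p
typing: the term checks, with type R → Q
across the five disciplines: ordered ✗ | linear ✗ | affine ✓ | relevant ✗ | unrestricted ✓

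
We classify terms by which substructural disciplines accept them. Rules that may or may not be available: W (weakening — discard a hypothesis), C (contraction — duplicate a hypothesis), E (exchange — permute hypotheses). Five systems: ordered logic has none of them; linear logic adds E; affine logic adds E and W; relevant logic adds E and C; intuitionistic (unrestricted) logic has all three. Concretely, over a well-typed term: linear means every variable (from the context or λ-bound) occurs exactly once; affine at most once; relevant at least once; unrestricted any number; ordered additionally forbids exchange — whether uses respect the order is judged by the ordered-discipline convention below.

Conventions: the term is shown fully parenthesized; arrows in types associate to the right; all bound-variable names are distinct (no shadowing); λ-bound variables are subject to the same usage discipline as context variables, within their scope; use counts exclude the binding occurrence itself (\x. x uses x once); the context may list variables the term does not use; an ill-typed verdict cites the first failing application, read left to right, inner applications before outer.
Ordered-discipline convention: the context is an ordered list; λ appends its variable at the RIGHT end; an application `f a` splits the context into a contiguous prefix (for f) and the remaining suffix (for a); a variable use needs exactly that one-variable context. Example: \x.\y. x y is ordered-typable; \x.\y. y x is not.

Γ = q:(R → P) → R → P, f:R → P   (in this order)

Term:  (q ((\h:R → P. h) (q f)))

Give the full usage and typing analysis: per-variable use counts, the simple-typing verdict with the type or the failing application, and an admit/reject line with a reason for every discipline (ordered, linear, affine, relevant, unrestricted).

usage: q=2, f=1, h (bound)=1
left-to-right use order: q, h, q, f
typing: well-typed — term : R → P
ordered: ✗ — q ×2 used more than once (contraction)
linear: ✗ — q ×2 used more than once (contraction)
affine: ✗ — q ×2 used more than once (contraction)
relevant: ✓ — every one of q, f, h appears
unrestricted: ✓ — type-checks (R → P) and nothing is barred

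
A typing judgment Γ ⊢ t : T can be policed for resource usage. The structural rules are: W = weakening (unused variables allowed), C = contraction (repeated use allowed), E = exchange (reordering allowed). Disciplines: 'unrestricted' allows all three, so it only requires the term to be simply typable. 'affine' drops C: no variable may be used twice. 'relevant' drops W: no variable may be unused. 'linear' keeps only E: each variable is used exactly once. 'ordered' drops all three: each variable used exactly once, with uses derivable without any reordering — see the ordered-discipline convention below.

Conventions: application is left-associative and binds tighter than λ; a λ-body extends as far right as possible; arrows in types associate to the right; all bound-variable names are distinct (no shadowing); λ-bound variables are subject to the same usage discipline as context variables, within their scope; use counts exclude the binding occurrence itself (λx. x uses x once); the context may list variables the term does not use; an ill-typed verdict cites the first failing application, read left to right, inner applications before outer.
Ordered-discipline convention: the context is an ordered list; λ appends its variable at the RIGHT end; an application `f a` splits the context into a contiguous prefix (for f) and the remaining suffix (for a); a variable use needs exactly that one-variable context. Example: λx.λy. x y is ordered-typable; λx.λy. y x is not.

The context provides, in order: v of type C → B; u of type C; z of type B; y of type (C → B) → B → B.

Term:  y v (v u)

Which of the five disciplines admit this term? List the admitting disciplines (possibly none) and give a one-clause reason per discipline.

accepted by: unrestricted
variable uses: v: 2×; u: 1×; z: 0×; y: 1×
uses in reading order: y, v, v, u
typing: well-typed at B
ordered: ✗, v ×2 used more than once (contraction); z left unused
linear: ✗, v ×2 used more than once (contraction); z left unused
affine: ✗, v ×2 used more than once (contraction)
relevant: ✗, z left unused
unrestricted: ✓, type-checks (B) and nothing is barred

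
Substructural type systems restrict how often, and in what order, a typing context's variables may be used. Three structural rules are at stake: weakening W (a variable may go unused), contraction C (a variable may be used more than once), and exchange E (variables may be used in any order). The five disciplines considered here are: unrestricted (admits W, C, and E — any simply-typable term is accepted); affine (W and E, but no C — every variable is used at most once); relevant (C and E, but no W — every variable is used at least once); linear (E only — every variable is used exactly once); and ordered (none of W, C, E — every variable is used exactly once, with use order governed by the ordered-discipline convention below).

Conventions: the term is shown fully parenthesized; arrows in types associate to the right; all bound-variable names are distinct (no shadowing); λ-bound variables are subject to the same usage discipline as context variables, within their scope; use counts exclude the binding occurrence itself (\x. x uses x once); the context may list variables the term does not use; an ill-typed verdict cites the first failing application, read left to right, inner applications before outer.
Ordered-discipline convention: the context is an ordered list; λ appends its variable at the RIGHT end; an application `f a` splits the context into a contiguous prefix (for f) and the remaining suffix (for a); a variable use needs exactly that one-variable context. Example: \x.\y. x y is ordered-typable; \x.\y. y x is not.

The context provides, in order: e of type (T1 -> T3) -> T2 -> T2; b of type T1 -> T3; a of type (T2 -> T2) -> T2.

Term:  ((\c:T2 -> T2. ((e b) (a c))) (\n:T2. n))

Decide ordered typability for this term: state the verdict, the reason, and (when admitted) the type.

yes — e, b, a, c, n once each; derivable with no W/C/E; term : T2
counts: e: 1; b: 1; a: 1; c (λ-bound): 1; n (λ-bound): 1
uses in reading order: e, b, a, c, n
typing: well-typed — term : T2
across the five disciplines: ordered ✓; linear ✓; affine ✓; relevant ✓; unrestricted ✓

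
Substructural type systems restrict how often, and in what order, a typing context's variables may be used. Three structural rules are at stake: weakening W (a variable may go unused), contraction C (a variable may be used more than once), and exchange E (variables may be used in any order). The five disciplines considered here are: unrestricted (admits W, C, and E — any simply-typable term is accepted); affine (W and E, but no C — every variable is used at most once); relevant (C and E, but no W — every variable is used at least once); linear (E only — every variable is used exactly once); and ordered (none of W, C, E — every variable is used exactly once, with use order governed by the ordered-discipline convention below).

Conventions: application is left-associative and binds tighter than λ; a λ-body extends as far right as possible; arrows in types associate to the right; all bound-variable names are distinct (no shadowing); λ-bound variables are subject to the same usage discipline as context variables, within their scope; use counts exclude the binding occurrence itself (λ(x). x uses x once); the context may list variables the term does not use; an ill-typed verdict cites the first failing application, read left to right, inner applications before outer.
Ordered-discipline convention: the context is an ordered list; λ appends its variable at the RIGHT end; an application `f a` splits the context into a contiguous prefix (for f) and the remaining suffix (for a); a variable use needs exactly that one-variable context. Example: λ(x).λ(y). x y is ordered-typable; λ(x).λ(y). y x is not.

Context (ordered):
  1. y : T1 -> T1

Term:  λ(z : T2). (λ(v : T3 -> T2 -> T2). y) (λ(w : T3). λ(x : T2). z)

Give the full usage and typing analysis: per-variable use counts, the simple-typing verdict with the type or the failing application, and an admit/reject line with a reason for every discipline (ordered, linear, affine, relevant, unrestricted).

variable uses: y=1; z [bound]=1; v [bound]=0; w [bound]=0; x [bound]=0
use order (left to right): y, z
typing: well-typed at T2 -> T1 -> T1
ordered: ✗, v, w, x left unused
linear: ✗, v, w, x left unused
affine: ✓, no duplicate uses among y, z, v, w, x
relevant: ✗, v, w, x left unused
unrestricted: ✓, simply typable at T2 -> T1 -> T1; W, C, E all held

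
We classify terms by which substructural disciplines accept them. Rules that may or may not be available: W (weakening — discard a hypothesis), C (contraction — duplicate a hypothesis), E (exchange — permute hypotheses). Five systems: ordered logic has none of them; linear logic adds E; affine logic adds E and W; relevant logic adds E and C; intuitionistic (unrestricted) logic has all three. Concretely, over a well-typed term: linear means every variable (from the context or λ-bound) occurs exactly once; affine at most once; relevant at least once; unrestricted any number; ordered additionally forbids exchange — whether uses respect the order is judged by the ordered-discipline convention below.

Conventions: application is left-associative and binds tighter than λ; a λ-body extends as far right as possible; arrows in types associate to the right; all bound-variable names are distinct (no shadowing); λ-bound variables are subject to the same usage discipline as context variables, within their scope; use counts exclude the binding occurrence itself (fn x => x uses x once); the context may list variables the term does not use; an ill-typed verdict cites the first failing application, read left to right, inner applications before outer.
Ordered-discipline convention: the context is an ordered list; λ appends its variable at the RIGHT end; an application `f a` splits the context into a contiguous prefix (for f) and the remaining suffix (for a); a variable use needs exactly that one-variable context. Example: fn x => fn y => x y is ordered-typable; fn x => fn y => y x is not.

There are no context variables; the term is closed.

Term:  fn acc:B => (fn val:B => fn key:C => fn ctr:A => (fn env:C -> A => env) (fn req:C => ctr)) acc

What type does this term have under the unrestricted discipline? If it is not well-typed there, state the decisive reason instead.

term : B -> C -> A -> C -> A
variable uses: acc [bound]: 1, val [bound]: 0, key [bound]: 0, ctr [bound]: 1, env [bound]: 1, req [bound]: 0
use order (left to right): env, ctr, acc
typing: the term checks, with type B -> C -> A -> C -> A
per-discipline verdicts: ordered ✗ · linear ✗ · affine ✓ · relevant ✗ · unrestricted ✓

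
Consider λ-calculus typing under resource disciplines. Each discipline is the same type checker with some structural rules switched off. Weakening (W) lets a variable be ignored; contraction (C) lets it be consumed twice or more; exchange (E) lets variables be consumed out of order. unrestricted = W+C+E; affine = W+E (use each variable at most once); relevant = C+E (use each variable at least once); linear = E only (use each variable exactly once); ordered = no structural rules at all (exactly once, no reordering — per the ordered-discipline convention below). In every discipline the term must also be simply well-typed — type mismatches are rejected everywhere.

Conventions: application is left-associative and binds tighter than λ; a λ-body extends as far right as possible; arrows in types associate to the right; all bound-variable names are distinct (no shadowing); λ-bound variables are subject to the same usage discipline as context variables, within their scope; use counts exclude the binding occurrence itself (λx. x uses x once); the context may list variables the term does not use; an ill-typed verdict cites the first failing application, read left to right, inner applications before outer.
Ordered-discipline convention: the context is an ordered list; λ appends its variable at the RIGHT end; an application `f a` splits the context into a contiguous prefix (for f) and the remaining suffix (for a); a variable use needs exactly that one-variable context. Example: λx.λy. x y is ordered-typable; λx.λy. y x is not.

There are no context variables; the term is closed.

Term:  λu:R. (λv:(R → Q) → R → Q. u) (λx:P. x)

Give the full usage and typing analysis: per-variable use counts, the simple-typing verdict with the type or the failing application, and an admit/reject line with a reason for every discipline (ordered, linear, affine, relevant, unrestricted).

variable uses: u [bound]: 1×, v [bound]: 0×, x [bound]: 1×
left-to-right use order: u, x
typing: ill-typed: a function awaiting (R → Q) → R → Q gets P → P
ordered ✗ (a type mismatch blocks all five)
linear ✗ (the type mismatch rejects it)
affine ✗ (not simply typable)
relevant ✗ (fails simple typing)
unrestricted ✗ (a type mismatch blocks all five)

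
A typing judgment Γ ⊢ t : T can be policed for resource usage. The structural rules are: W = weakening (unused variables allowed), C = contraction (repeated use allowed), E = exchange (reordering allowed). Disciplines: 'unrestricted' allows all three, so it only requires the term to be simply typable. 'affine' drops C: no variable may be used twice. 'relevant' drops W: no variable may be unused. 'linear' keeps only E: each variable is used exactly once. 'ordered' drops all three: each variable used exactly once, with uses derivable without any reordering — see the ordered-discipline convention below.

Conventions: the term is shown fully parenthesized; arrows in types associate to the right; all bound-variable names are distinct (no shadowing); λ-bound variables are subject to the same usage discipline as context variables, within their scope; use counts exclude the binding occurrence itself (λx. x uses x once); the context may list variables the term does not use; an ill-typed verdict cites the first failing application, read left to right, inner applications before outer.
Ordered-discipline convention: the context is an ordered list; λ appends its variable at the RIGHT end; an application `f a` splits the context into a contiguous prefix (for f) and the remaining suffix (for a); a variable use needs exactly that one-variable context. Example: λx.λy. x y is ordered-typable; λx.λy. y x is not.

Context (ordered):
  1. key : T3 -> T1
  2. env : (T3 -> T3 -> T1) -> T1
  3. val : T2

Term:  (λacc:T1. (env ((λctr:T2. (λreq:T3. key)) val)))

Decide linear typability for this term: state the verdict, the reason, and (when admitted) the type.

no — needs weakening: acc, ctr, req unused
use counts: key: 1×; env: 1×; val: 1×; acc (λ-bound): 0×; ctr (λ-bound): 0×; req (λ-bound): 0×
use order (left to right): env, key, val
typing: well-typed — term : T1 -> T1
across the five disciplines: ordered ✗, linear ✗, affine ✓, relevant ✗, unrestricted ✓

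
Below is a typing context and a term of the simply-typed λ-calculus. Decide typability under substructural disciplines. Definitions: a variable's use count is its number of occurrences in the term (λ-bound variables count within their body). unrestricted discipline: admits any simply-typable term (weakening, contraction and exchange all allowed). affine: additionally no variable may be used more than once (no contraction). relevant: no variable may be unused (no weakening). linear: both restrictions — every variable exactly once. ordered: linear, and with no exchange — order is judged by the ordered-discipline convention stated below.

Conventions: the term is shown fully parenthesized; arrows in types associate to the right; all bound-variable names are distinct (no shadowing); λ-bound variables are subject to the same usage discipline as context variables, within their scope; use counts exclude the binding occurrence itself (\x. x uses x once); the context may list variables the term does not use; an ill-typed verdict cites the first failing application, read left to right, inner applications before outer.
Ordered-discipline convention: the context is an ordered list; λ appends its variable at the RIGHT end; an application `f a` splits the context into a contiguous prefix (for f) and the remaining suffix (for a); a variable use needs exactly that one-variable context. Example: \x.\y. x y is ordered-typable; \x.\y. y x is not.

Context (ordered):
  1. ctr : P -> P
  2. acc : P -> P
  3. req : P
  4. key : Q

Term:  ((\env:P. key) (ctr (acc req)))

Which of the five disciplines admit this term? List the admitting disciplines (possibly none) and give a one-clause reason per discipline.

admitted in: affine, unrestricted
usage: ctr: 1; acc: 1; req: 1; key: 1; env [bound]: 0
order of uses: key, ctr, acc, req
typing: the term checks, with type Q
ordered: ✗, unused: env — weakening required
linear: ✗, unused: env — weakening required
affine: ✓, no duplicate uses among ctr, acc, req, key, env
relevant: ✗, unused: env — weakening required
unrestricted: ✓, typability at Q is all that's needed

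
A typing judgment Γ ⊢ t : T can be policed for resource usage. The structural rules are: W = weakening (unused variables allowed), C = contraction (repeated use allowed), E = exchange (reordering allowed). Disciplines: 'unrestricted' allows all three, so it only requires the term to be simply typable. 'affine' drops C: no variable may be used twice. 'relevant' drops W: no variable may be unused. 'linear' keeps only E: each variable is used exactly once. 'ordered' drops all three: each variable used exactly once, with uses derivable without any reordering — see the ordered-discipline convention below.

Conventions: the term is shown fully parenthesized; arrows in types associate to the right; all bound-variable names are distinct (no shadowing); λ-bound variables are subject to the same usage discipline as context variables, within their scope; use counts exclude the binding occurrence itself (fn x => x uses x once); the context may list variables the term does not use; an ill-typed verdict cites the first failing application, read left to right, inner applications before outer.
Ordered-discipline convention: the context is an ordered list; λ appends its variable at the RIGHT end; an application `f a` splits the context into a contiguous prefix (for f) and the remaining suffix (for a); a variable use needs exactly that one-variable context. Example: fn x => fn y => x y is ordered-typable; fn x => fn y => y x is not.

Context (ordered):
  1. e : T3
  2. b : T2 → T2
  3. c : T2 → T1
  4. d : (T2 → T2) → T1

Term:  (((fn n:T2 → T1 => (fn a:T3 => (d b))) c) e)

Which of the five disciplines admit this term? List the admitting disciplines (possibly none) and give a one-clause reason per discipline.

admitted by: affine, unrestricted
use counts: e: 1; b: 1; c: 1; d: 1; n (bound): 0; a (bound): 0
order of uses: d, b, c, e
typing: well-typed — term : T1
ordered: ✗ — n, a left unused
linear: ✗ — n, a left unused
affine: ✓ — no duplicate uses among e, b, c, d, n, a
relevant: ✗ — n, a left unused
unrestricted: ✓ — well-typed at T1; no restrictions here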